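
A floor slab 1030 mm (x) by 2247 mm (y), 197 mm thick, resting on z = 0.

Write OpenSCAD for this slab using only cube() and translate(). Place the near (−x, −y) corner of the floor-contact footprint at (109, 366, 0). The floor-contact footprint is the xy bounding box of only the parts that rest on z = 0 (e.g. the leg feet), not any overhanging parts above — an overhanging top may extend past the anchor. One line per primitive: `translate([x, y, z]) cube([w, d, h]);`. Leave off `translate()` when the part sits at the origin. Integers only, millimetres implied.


translate([109, 366, 0]) cube([1030, 2247, 197]);


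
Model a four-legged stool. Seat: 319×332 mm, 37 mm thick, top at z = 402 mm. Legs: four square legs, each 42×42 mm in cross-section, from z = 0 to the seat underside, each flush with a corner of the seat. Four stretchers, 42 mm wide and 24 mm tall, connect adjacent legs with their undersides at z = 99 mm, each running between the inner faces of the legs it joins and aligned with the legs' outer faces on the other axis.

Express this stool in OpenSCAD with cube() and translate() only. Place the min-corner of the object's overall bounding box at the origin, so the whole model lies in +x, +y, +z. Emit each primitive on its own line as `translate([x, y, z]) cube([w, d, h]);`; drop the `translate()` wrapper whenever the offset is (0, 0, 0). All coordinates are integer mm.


translate([0, 0, 365]) cube([319, 332, 37]);
cube([42, 42, 365]);
translate([277, 0, 0]) cube([42, 42, 365]);
translate([0, 290, 0]) cube([42, 42, 365]);
translate([277, 290, 0]) cube([42, 42, 365]);
translate([42, 0, 99]) cube([235, 42, 24]);
translate([42, 290, 99]) cube([235, 42, 24]);
translate([0, 42, 99]) cube([42, 248, 24]);
translate([277, 42, 99]) cube([42, 248, 24]);


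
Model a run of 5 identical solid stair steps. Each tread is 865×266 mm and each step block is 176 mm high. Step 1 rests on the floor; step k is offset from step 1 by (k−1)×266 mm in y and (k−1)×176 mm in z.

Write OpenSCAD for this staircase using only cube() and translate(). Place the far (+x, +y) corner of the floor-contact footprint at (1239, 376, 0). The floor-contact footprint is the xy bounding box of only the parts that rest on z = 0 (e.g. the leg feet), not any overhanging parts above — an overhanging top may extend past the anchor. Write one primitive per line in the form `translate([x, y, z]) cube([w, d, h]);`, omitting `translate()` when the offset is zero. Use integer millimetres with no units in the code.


translate([374, 110, 0]) cube([865, 266, 176]);
translate([374, 376, 176]) cube([865, 266, 176]);
translate([374, 642, 352]) cube([865, 266, 176]);
translate([374, 908, 528]) cube([865, 266, 176]);
translate([374, 1174, 704]) cube([865, 266, 176]);


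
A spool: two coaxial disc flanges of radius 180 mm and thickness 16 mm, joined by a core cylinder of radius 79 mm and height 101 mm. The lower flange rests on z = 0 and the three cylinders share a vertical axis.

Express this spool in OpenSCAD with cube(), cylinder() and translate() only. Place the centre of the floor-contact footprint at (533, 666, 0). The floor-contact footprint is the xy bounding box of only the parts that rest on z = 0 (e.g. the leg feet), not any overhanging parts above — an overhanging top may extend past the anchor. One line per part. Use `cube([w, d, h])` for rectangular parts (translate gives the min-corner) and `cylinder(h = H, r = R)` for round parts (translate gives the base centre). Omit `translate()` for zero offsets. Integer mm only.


translate([533, 666, 0]) cylinder(h = 16, r = 180);
translate([533, 666, 16]) cylinder(h = 101, r = 79);
translate([533, 666, 117]) cylinder(h = 16, r = 180);


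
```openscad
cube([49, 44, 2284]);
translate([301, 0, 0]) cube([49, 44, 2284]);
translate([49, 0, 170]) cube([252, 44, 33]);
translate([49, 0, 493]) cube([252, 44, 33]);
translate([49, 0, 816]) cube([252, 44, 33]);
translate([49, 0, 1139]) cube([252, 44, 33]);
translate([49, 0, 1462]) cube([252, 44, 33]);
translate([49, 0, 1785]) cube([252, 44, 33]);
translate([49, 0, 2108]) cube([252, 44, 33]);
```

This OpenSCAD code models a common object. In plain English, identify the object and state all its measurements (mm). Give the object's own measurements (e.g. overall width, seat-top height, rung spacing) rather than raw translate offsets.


A straight ladder. Two 49×44 mm vertical rails, 2284 mm tall, stand 350 mm apart (outside-to-outside) with their front faces coplanar on the −y side. 7 rungs, each 44 mm deep and 33 mm tall, span between the inner faces of the rails, front faces flush with the rails. The lowest rung's underside is at z = 170 mm and rungs are spaced 323 mm apart (underside to underside).


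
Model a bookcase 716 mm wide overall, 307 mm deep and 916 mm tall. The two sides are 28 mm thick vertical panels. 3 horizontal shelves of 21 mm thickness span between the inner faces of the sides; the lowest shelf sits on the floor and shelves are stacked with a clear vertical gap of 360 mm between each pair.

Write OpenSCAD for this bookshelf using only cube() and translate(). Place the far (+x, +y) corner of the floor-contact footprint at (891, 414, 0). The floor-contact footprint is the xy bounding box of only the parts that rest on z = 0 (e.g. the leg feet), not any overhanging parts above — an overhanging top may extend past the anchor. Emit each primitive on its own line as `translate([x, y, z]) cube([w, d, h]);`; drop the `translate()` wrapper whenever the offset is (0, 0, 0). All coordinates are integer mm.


translate([175, 107, 0]) cube([28, 307, 916]);
translate([863, 107, 0]) cube([28, 307, 916]);
translate([203, 107, 0]) cube([660, 307, 21]);
translate([203, 107, 381]) cube([660, 307, 21]);
translate([203, 107, 762]) cube([660, 307, 21]);


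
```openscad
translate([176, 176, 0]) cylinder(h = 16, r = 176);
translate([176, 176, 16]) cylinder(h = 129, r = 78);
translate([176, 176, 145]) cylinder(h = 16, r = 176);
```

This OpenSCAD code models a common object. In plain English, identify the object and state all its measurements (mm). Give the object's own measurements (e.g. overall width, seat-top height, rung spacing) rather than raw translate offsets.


A spool: two coaxial disc flanges of radius 176 mm and thickness 16 mm, joined by a core cylinder of radius 78 mm and height 129 mm. The lower flange rests on z = 0 and the three cylinders share a vertical axis.


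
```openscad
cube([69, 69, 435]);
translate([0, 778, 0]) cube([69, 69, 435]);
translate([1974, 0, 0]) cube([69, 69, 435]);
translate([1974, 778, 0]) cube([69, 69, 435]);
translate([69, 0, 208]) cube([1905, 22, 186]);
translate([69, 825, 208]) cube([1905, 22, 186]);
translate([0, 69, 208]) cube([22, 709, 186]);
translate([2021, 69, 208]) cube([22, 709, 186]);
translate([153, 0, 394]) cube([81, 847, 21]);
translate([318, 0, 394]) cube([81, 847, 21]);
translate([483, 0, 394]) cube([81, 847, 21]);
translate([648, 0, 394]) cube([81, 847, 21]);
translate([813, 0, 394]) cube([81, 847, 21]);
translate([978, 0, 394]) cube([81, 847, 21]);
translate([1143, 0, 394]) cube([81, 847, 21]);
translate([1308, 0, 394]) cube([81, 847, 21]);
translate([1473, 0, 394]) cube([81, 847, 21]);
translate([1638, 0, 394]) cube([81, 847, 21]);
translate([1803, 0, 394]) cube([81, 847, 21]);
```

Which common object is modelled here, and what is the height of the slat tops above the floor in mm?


A bed frame. The slat-top height is 415 mm.

Four posts, four rails, and a row of slats — a bed frame. Slats sit on the rails at z = 208 + 186 = 394; with slat thickness 21, the top is 415 mm.


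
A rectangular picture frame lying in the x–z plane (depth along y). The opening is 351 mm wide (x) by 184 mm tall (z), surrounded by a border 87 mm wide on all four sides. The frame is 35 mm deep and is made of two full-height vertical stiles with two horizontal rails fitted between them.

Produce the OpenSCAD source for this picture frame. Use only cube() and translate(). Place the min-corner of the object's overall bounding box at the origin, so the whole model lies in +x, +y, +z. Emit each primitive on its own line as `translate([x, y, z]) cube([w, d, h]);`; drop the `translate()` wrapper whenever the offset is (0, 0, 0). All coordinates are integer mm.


cube([87, 35, 358]);
translate([438, 0, 0]) cube([87, 35, 358]);
translate([87, 0, 0]) cube([351, 35, 87]);
translate([87, 0, 271]) cube([351, 35, 87]);


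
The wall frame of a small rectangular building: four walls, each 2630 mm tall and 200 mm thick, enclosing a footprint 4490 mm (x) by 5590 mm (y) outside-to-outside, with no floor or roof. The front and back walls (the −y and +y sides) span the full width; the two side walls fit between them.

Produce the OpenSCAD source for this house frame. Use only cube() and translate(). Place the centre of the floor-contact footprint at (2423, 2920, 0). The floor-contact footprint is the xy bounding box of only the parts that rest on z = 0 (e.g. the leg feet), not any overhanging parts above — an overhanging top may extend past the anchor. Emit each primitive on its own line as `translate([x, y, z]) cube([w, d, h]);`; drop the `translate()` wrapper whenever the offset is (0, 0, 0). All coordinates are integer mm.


translate([178, 125, 0]) cube([4490, 200, 2630]);
translate([178, 5515, 0]) cube([4490, 200, 2630]);
translate([178, 325, 0]) cube([200, 5190, 2630]);
translate([4468, 325, 0]) cube([200, 5190, 2630]);


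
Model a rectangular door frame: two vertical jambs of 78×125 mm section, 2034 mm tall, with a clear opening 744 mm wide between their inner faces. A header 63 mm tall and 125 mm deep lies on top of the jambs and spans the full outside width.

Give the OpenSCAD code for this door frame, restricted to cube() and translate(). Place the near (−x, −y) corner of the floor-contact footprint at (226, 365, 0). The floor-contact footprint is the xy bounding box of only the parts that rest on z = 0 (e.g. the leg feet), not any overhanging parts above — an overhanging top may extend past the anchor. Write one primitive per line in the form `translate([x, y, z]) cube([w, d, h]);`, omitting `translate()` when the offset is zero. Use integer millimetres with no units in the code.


translate([226, 365, 0]) cube([78, 125, 2034]);
translate([1048, 365, 0]) cube([78, 125, 2034]);
translate([226, 365, 2034]) cube([900, 125, 63]);


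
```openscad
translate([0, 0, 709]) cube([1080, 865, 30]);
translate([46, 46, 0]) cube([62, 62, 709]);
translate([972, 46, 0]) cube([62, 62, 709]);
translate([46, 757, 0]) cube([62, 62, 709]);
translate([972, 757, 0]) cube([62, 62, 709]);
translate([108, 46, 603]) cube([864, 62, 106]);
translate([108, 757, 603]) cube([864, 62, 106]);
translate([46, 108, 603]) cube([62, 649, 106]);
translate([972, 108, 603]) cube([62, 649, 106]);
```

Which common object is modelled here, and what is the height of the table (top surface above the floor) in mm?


A table. The table height is 739 mm.

A 1080×865×30 slab sits at z = 709 on four 62 mm square posts — a table. The top surface is at 709 + 30 = 739 mm.


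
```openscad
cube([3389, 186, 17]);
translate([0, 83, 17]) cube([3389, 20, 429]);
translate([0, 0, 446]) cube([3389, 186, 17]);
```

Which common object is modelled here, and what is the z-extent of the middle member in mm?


An I-beam. The web height is 429 mm.

Two wide flanges with a thin centred web — an I-beam. Overall 463 mm minus two 17 mm flanges gives a web of 463 − 2·17 = 429 mm.


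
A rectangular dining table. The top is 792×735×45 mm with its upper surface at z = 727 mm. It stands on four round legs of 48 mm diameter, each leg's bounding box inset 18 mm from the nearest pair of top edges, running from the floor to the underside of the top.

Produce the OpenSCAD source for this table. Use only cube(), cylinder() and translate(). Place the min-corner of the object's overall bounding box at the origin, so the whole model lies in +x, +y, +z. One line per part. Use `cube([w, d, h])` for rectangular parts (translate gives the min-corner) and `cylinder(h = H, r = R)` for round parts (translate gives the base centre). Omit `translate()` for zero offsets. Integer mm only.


translate([0, 0, 682]) cube([792, 735, 45]);
translate([42, 42, 0]) cylinder(h = 682, r = 24);
translate([750, 42, 0]) cylinder(h = 682, r = 24);
translate([42, 693, 0]) cylinder(h = 682, r = 24);
translate([750, 693, 0]) cylinder(h = 682, r = 24);


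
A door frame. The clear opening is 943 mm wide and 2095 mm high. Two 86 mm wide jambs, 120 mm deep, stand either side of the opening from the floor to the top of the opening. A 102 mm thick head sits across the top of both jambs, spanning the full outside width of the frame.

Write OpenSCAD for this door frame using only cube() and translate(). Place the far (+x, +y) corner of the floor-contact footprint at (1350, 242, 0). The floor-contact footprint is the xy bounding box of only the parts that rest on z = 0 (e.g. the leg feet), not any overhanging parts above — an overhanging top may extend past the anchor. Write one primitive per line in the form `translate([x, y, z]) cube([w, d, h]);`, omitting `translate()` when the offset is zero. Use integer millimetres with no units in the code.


translate([235, 122, 0]) cube([86, 120, 2095]);
translate([1264, 122, 0]) cube([86, 120, 2095]);
translate([235, 122, 2095]) cube([1115, 120, 102]);


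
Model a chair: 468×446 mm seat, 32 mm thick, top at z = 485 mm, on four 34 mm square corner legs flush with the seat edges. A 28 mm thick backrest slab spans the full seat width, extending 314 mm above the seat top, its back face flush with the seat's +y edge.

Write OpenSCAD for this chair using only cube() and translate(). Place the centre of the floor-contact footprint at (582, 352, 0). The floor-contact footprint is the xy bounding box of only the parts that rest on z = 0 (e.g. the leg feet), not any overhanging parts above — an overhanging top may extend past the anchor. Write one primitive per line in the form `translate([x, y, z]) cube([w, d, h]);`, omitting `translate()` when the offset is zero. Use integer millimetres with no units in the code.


translate([348, 129, 453]) cube([468, 446, 32]);
translate([348, 129, 0]) cube([34, 34, 453]);
translate([782, 129, 0]) cube([34, 34, 453]);
translate([348, 541, 0]) cube([34, 34, 453]);
translate([782, 541, 0]) cube([34, 34, 453]);
translate([348, 547, 485]) cube([468, 28, 314]);


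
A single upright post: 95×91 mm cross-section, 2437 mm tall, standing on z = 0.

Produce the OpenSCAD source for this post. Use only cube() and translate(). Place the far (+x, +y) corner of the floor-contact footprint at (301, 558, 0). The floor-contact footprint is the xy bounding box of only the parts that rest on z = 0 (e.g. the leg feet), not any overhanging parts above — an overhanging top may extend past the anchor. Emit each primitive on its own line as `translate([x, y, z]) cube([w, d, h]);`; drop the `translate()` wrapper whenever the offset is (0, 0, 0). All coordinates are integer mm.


translate([206, 467, 0]) cube([95, 91, 2437]);


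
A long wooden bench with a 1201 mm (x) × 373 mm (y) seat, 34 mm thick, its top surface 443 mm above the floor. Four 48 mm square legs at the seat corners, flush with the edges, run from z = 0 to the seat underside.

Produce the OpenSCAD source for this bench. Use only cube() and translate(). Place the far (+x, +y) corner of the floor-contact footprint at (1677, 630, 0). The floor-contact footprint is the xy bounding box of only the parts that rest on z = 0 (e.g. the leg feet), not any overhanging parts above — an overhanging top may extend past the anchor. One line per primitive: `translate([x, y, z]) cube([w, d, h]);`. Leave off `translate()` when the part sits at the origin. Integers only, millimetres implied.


translate([476, 257, 409]) cube([1201, 373, 34]);
translate([476, 257, 0]) cube([48, 48, 409]);
translate([476, 582, 0]) cube([48, 48, 409]);
translate([1629, 257, 0]) cube([48, 48, 409]);
translate([1629, 582, 0]) cube([48, 48, 409]);


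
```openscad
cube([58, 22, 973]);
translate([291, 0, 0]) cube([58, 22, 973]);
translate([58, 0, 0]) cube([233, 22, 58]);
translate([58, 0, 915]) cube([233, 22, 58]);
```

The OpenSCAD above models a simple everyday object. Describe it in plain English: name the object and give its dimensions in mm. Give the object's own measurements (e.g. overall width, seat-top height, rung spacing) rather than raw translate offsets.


A rectangular picture frame lying in the x–z plane (depth along y). The opening is 233 mm wide (x) by 857 mm tall (z), surrounded by a border 58 mm wide on all four sides. The frame is 22 mm deep and is made of two full-height vertical stiles with two horizontal rails fitted between them.


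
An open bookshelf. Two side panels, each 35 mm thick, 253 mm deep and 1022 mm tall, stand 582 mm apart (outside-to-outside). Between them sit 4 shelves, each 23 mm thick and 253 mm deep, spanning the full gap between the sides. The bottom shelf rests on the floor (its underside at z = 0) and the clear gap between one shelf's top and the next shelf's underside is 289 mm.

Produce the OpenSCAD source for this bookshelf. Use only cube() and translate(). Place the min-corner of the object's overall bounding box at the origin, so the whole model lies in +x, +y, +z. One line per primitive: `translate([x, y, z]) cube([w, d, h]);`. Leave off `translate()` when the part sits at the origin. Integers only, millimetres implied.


cube([35, 253, 1022]);
translate([547, 0, 0]) cube([35, 253, 1022]);
translate([35, 0, 0]) cube([512, 253, 23]);
translate([35, 0, 312]) cube([512, 253, 23]);
translate([35, 0, 624]) cube([512, 253, 23]);
translate([35, 0, 936]) cube([512, 253, 23]);


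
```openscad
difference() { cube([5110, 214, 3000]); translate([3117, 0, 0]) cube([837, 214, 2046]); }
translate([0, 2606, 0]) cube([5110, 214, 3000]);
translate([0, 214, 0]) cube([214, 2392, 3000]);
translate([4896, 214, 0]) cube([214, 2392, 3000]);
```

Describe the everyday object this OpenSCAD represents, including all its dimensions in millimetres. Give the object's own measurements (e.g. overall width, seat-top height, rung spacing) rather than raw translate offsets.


A single room: four walls, each 3000 mm tall and 214 mm thick, enclosing an outside footprint 5110×2820 mm (x × y), no floor or roof. The front and back walls (−y and +y sides) run the full x-width; the side walls fit between their inner faces. A door opening 837 mm wide and 2046 mm tall is cut through the front wall from the floor up, its −x edge 3117 mm from the wall's −x end.


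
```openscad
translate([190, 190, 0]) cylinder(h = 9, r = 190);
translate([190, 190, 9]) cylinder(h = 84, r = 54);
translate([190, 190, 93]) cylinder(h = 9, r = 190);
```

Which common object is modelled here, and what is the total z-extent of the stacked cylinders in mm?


A spool. The overall height is 102 mm.

Three coaxial cylinders, large–small–large — a spool. Two 9 mm flanges and a 84 mm core give 9 + 84 + 9 = 102 mm.


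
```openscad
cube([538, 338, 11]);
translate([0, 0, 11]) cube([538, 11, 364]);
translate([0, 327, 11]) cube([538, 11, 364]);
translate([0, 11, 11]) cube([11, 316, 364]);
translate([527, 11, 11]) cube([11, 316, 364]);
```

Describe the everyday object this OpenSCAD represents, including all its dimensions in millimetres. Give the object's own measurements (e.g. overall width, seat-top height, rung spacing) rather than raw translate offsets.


An open-topped rectangular box: outside dimensions 538×338×375 mm, with a uniform wall and base thickness of 11 mm. The base is a full 538×338 slab on the floor; four walls sit on top of the base. The front and back walls (the −y and +y sides) span the full width; the two side walls fit between them.


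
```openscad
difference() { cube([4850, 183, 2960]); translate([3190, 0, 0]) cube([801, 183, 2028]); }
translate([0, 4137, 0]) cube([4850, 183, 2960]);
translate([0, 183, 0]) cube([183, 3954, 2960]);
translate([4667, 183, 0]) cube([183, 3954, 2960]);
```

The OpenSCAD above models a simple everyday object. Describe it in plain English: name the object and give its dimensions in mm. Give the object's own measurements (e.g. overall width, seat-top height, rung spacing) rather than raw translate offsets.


A single room: four walls, each 2960 mm tall and 183 mm thick, enclosing an outside footprint 4850×4320 mm (x × y), no floor or roof. The front and back walls (−y and +y sides) run the full x-width; the side walls fit between their inner faces. A door opening 801 mm wide and 2028 mm tall is cut through the front wall from the floor up, its −x edge 3190 mm from the wall's −x end.


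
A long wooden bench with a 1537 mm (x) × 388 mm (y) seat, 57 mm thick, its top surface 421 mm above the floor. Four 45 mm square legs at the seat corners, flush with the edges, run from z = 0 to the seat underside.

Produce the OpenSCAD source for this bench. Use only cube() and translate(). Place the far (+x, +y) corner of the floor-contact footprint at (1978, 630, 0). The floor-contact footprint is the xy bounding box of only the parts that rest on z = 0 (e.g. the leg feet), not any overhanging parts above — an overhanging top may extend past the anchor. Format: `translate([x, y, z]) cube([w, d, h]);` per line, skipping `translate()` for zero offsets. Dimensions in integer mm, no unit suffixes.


// leg_h = 421 − 57 = 364
translate([441, 242, 364]) cube([1537, 388, 57]);
translate([441, 242, 0]) cube([45, 45, 364]);
translate([441, 585, 0]) cube([45, 45, 364]);
translate([1933, 242, 0]) cube([45, 45, 364]);
translate([1933, 585, 0]) cube([45, 45, 364]);


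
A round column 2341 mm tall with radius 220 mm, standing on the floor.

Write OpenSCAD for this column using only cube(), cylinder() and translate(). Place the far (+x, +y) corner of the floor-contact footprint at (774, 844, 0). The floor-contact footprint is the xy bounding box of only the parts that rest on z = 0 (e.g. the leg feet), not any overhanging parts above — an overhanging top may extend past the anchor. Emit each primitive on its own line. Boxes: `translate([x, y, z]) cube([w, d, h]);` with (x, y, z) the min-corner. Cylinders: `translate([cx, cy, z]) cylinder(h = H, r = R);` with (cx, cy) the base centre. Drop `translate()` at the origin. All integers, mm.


translate([554, 624, 0]) cylinder(h = 2341, r = 220);


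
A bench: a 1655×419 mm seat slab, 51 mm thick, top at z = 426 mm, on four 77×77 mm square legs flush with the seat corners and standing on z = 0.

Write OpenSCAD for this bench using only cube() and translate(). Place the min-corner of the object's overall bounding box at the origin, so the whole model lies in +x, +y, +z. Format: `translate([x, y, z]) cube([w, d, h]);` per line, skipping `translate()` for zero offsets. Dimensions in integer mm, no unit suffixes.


// leg_h = 426 − 51 = 375
translate([0, 0, 375]) cube([1655, 419, 51]);
cube([77, 77, 375]);
translate([0, 342, 0]) cube([77, 77, 375]);
translate([1578, 0, 0]) cube([77, 77, 375]);
translate([1578, 342, 0]) cube([77, 77, 375]);


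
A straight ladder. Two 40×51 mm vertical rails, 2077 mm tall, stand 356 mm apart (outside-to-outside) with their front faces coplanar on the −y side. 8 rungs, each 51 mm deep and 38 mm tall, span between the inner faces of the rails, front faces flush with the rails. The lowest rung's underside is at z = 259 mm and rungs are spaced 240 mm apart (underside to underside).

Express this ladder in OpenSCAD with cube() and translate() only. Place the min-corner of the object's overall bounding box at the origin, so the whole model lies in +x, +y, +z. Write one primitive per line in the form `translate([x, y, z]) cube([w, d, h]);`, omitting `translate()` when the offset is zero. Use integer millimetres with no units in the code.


// rung span = 356 - 2*40 = 276
// rung[k] z = 259 + k*240
cube([40, 51, 2077]);
translate([316, 0, 0]) cube([40, 51, 2077]);
translate([40, 0, 259]) cube([276, 51, 38]);
translate([40, 0, 499]) cube([276, 51, 38]);
translate([40, 0, 739]) cube([276, 51, 38]);
translate([40, 0, 979]) cube([276, 51, 38]);
translate([40, 0, 1219]) cube([276, 51, 38]);
translate([40, 0, 1459]) cube([276, 51, 38]);
translate([40, 0, 1699]) cube([276, 51, 38]);
translate([40, 0, 1939]) cube([276, 51, 38]);


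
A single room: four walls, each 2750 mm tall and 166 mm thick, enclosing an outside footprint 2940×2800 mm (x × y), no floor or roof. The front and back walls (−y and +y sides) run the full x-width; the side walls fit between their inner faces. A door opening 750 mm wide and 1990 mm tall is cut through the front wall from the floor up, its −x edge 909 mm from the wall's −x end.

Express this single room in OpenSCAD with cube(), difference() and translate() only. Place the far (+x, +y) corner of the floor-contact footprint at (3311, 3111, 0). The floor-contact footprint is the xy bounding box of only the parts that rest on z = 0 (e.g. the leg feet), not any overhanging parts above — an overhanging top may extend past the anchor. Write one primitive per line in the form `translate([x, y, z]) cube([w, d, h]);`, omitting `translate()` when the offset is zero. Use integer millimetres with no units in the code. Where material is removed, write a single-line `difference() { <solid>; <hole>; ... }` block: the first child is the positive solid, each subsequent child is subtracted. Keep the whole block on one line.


difference() { translate([371, 311, 0]) cube([2940, 166, 2750]); translate([1280, 311, 0]) cube([750, 166, 1990]); }
translate([371, 2945, 0]) cube([2940, 166, 2750]);
translate([371, 477, 0]) cube([166, 2468, 2750]);
translate([3145, 477, 0]) cube([166, 2468, 2750]);


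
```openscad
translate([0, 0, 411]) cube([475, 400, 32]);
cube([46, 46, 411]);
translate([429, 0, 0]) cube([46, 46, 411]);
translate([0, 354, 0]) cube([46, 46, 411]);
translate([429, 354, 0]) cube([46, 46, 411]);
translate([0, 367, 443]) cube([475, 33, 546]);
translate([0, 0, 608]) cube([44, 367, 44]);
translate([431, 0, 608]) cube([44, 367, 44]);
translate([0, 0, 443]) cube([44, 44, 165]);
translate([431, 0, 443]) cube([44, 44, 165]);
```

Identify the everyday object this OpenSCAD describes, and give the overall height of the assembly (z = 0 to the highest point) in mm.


A chair. The overall height is 989 mm.

A slab on four corner posts with a tall panel at the back — a chair. The seat slab sits at z = 411 with thickness 32, and the 546 mm backrest starts at the seat top, so the overall height is 411 + 32 + 546 = 989 mm.


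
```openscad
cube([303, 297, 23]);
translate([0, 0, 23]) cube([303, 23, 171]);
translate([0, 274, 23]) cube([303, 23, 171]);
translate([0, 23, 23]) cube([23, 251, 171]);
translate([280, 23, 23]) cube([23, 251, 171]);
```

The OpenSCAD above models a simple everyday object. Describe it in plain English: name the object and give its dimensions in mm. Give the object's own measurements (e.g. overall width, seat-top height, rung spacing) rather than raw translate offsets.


An open-topped rectangular box: outside dimensions 303×297×194 mm, with a uniform wall and base thickness of 23 mm. The base is a full 303×297 slab on the floor; four walls sit on top of the base. The front and back walls (the −y and +y sides) span the full width; the two side walls fit between them.


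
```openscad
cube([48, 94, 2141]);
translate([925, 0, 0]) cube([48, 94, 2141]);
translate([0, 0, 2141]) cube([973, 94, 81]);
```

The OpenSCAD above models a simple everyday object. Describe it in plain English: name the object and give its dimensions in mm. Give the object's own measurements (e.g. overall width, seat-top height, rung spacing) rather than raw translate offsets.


A door frame. The clear opening is 877 mm wide and 2141 mm high. Two 48 mm wide jambs, 94 mm deep, stand either side of the opening from the floor to the top of the opening. A 81 mm thick head sits across the top of both jambs, spanning the full outside width of the frame.


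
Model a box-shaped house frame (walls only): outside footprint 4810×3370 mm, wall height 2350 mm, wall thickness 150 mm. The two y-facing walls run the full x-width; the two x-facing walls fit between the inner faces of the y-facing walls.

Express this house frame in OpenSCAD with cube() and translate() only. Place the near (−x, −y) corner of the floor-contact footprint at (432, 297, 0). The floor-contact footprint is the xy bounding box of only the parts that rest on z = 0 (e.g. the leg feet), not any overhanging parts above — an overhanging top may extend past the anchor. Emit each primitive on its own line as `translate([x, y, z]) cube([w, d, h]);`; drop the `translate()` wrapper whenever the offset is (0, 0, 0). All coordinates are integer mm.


translate([432, 297, 0]) cube([4810, 150, 2350]);
translate([432, 3517, 0]) cube([4810, 150, 2350]);
translate([432, 447, 0]) cube([150, 3070, 2350]);
translate([5092, 447, 0]) cube([150, 3070, 2350]);


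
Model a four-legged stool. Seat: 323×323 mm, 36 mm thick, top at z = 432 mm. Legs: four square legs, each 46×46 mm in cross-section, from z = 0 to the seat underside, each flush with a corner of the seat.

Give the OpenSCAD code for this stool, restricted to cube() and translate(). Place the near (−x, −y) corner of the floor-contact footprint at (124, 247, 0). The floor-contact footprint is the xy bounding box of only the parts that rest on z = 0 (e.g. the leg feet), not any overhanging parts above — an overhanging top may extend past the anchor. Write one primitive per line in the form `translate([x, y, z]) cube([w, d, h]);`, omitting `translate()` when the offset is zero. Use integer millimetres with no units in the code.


translate([124, 247, 396]) cube([323, 323, 36]);
translate([124, 247, 0]) cube([46, 46, 396]);
translate([401, 247, 0]) cube([46, 46, 396]);
translate([124, 524, 0]) cube([46, 46, 396]);
translate([401, 524, 0]) cube([46, 46, 396]);


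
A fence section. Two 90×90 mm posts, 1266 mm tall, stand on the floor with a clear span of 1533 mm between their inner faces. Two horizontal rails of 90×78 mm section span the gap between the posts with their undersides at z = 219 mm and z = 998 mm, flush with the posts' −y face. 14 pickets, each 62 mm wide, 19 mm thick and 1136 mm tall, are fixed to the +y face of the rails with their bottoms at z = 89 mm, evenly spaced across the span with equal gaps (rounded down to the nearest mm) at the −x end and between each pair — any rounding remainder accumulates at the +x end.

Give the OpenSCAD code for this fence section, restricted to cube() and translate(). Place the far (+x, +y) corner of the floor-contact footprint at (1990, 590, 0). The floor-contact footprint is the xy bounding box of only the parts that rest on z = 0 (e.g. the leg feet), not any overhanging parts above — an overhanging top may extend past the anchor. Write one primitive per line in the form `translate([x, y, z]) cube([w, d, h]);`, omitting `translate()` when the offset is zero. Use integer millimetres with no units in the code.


translate([277, 500, 0]) cube([90, 90, 1266]);
translate([1900, 500, 0]) cube([90, 90, 1266]);
translate([367, 500, 219]) cube([1533, 90, 78]);
translate([367, 500, 998]) cube([1533, 90, 78]);
translate([411, 590, 89]) cube([62, 19, 1136]);
translate([517, 590, 89]) cube([62, 19, 1136]);
translate([623, 590, 89]) cube([62, 19, 1136]);
translate([729, 590, 89]) cube([62, 19, 1136]);
translate([835, 590, 89]) cube([62, 19, 1136]);
translate([941, 590, 89]) cube([62, 19, 1136]);
translate([1047, 590, 89]) cube([62, 19, 1136]);
translate([1153, 590, 89]) cube([62, 19, 1136]);
translate([1259, 590, 89]) cube([62, 19, 1136]);
translate([1365, 590, 89]) cube([62, 19, 1136]);
translate([1471, 590, 89]) cube([62, 19, 1136]);
translate([1577, 590, 89]) cube([62, 19, 1136]);
translate([1683, 590, 89]) cube([62, 19, 1136]);
translate([1789, 590, 89]) cube([62, 19, 1136]);


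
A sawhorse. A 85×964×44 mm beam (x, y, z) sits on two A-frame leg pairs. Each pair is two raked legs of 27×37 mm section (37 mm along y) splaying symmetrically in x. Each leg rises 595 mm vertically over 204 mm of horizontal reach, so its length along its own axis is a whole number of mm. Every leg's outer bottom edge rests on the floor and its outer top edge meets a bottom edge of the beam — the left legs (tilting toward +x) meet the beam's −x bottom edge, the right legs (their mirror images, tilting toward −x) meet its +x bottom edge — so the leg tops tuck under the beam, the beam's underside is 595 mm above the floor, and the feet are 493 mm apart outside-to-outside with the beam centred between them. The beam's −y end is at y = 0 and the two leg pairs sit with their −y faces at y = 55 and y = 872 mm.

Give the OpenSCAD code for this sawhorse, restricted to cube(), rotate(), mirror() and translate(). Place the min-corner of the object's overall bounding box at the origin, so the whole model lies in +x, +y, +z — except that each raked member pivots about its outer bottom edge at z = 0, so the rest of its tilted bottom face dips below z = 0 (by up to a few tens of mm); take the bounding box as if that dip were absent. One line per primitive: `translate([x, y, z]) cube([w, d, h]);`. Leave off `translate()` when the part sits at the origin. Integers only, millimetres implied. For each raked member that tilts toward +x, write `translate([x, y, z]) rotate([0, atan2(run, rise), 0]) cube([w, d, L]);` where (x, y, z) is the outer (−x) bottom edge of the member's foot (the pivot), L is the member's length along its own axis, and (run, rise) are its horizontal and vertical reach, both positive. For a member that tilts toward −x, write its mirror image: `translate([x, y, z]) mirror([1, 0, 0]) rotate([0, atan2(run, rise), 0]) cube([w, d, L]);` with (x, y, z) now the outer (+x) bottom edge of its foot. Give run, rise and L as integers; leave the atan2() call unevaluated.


// leg length = √(204² + 595²) = 629
// right-leg outer foot x = 2·204 + 85 = 493
// beam min-corner = (204, 0, 595)
translate([204, 0, 595]) cube([85, 964, 44]);
translate([0, 55, 0]) rotate([0, atan2(204, 595), 0]) cube([27, 37, 629]);
translate([493, 55, 0]) mirror([1, 0, 0]) rotate([0, atan2(204, 595), 0]) cube([27, 37, 629]);
translate([0, 872, 0]) rotate([0, atan2(204, 595), 0]) cube([27, 37, 629]);
translate([493, 872, 0]) mirror([1, 0, 0]) rotate([0, atan2(204, 595), 0]) cube([27, 37, 629]);


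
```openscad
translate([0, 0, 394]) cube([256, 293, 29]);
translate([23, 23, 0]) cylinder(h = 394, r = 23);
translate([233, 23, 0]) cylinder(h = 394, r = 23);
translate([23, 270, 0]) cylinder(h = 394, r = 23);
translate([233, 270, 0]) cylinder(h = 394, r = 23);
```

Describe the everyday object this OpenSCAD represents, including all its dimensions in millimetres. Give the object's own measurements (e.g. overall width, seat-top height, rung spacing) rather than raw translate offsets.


A four-legged stool. The seat is a 256×293×29 mm slab whose top surface is at z = 423 mm; four round legs, each 46 mm in diameter, run from the floor (z = 0) to the underside of the seat, each leg's axis is inset half a diameter from the nearest pair of seat edges (so the leg's bounding box is flush with the corner).


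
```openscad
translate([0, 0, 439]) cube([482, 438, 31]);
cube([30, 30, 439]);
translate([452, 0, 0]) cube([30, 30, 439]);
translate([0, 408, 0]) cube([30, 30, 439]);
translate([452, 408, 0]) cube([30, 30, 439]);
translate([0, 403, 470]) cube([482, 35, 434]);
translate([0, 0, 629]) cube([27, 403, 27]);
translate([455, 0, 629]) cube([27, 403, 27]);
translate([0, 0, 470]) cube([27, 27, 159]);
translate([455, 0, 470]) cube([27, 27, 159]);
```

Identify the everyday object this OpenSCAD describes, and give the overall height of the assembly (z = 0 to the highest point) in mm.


A chair. The overall height is 904 mm.

A slab on four corner posts with a tall panel at the back — a chair. The seat slab sits at z = 439 with thickness 31, and the 434 mm backrest starts at the seat top, so the overall height is 439 + 31 + 434 = 904 mm.


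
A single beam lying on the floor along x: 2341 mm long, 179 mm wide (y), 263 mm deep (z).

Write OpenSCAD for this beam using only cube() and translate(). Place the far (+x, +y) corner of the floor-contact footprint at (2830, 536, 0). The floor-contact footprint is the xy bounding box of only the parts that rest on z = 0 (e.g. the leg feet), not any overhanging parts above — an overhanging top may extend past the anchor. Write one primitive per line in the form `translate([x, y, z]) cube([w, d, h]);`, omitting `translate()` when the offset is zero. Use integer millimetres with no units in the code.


translate([489, 357, 0]) cube([2341, 179, 263]);


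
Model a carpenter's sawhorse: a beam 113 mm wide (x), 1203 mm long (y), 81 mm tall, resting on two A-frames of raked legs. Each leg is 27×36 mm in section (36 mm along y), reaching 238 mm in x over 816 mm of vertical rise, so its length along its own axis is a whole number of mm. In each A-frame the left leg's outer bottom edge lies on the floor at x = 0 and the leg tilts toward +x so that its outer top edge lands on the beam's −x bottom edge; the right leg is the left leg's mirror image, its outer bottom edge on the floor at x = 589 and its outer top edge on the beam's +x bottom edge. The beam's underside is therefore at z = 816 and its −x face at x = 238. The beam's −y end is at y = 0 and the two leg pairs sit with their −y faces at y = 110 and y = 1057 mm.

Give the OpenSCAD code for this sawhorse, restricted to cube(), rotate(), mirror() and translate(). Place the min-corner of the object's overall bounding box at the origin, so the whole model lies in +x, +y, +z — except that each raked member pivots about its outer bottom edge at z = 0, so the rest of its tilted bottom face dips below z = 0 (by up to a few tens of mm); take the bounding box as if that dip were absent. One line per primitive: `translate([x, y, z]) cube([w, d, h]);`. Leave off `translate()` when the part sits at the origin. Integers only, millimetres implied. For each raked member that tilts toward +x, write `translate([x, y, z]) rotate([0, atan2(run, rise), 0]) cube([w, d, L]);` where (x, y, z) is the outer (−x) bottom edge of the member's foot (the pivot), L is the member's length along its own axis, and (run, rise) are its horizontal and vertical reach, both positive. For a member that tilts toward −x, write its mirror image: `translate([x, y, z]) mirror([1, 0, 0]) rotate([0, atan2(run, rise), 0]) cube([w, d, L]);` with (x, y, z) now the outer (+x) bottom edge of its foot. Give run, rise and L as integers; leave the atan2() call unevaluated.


translate([238, 0, 816]) cube([113, 1203, 81]);
translate([0, 110, 0]) rotate([0, atan2(238, 816), 0]) cube([27, 36, 850]);
translate([589, 110, 0]) mirror([1, 0, 0]) rotate([0, atan2(238, 816), 0]) cube([27, 36, 850]);
translate([0, 1057, 0]) rotate([0, atan2(238, 816), 0]) cube([27, 36, 850]);
translate([589, 1057, 0]) mirror([1, 0, 0]) rotate([0, atan2(238, 816), 0]) cube([27, 36, 850]);


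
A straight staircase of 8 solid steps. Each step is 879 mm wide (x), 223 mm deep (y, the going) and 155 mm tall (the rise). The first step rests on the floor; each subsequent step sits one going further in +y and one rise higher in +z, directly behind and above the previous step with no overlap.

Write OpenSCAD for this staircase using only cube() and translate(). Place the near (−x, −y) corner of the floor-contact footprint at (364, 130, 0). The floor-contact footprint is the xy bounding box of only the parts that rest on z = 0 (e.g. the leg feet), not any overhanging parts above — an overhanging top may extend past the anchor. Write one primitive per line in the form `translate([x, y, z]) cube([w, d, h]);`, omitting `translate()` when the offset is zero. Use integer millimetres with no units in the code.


translate([364, 130, 0]) cube([879, 223, 155]);
translate([364, 353, 155]) cube([879, 223, 155]);
translate([364, 576, 310]) cube([879, 223, 155]);
translate([364, 799, 465]) cube([879, 223, 155]);
translate([364, 1022, 620]) cube([879, 223, 155]);
translate([364, 1245, 775]) cube([879, 223, 155]);
translate([364, 1468, 930]) cube([879, 223, 155]);
translate([364, 1691, 1085]) cube([879, 223, 155]);
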